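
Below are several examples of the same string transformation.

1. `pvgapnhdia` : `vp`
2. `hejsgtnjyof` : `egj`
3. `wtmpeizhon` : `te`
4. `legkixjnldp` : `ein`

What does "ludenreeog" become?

The pattern: delete the last 3 characters, then keep one character in every 3, starting at position 2 (positions 2nd, 5th, 8th, ...).
For "ludenreeog", step one produces "ludenre"; step two turns that into "un".

un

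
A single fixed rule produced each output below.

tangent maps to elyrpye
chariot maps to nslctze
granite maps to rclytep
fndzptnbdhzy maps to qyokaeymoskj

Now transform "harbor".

slcmzc

The rule is to shift every letter 11 places forward in the alphabet (wrapping around).
On "harbor" that produces "slcmzc".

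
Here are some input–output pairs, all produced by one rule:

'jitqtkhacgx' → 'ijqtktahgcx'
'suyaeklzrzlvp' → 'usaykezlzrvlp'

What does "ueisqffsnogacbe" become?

eusifqsfonagbce

The pattern: swap each adjacent pair of characters (1↔2, 3↔4, ...).
"ueisqffsnogacbe" → "eusifqsfonagbce".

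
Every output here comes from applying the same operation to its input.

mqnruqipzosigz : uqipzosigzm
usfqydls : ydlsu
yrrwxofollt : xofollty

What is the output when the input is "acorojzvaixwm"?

Rule — move the first character to the end, then delete the first 3 characters.
Doing the same to "acorojzvaixwm": "ojzvaixwma".

ojzvaixwma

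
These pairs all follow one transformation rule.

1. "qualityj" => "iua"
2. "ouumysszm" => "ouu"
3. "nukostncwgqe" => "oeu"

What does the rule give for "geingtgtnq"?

In each case the input is transformed by: move the first 3 characters to the end (rotate left by 3), then keep only the vowels.
"geingtgtnq" → "ngtgtnqgei" → "ei".

ei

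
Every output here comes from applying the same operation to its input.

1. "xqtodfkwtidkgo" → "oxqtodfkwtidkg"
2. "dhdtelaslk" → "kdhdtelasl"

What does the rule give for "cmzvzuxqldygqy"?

Each output is the input with this applied: move the last character to the front.
For "cmzvzuxqldygqy" the result is "ycmzvzuxqldygq".

ycmzvzuxqldygq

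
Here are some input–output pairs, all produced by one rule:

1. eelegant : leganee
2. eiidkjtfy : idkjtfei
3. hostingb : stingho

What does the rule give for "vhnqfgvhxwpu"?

nqfgvhxwpvh

Each output is the input with this applied: delete the last character, then move the first 2 characters to the end (rotate left by 2).
Applying both steps to "vhnqfgvhxwpu": "vhnqfgvhxwp", then "nqfgvhxwpvh".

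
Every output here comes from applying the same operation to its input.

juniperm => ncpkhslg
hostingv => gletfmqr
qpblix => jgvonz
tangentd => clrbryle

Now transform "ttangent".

The rule is to swap the front and back halves of the string, then shift every letter 2 places backward in the alphabet (wrapping around).
Applying both steps to "ttangent": "gentttan", then "eclrrryl".

eclrrryl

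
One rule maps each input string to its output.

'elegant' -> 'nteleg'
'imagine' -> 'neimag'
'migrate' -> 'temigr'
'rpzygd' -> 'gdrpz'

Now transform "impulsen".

Each output is the input with this applied: move the last 3 characters to the front (rotate right by 3), then delete the first character.
Starting from "impulsen": after the first operation, "senimpul"; after the second, "enimpul".

enimpul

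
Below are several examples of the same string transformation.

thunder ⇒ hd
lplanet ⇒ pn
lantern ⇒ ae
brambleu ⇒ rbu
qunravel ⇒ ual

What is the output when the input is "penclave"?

ele

In each case the input is transformed by: keep one character in every 3, starting at position 2 (positions 2nd, 5th, 8th, ...).
Applying that to "penclave" gives "ele".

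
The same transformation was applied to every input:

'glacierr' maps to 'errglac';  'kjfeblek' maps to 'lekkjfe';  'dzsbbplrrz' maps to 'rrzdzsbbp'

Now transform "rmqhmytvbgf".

Looking at the pairs, the operation is to move the last 3 characters to the front (rotate right by 3), then delete the last character.
"rmqhmytvbgf" → "bgfrmqhmyt".

bgfrmqhmyt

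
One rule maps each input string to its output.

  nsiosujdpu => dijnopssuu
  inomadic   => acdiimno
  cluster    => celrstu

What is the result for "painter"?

What's happening: sort the characters into alphabetical order.
"painter" → "aeinprt".

aeinprt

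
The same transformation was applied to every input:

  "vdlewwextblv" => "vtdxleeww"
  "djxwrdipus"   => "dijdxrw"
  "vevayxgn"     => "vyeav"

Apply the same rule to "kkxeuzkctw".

kkkzxue

The transformation: delete the last 3 characters, then take characters alternately from the front and the back (1st, last, 2nd, 2nd-last, ...).
For "kkxeuzkctw", step one produces "kkxeuzk"; step two turns that into "kkkzxue".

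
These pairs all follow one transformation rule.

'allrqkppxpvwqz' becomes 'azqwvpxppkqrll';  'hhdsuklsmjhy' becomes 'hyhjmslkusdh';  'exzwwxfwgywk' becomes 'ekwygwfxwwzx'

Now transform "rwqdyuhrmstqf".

rfqtsmrhuydqw

Rule — reverse the string, then move the last character to the front.
Starting from "rwqdyuhrmstqf": after the first operation, "fqtsmrhuydqwr"; after the second, "rfqtsmrhuydqw".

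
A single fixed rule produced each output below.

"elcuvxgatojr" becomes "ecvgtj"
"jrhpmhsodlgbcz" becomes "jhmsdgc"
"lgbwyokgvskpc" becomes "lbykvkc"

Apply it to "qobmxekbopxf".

In each case the input is transformed by: keep every other character starting from the first (positions 1st, 3rd, 5th, ...).
So "qobmxekbopxf" becomes "qbxkox".

qbxkox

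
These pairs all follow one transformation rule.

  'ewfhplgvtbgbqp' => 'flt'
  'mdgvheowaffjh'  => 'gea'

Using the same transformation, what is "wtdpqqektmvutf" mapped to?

dqt

In each case the input is transformed by: delete the last 3 characters, then keep one character in every 3, starting at position 3 (positions 3rd, 6th, 9th, ...).
Starting from "wtdpqqektmvutf": after the first operation, "wtdpqqektmv"; after the second, "dqt".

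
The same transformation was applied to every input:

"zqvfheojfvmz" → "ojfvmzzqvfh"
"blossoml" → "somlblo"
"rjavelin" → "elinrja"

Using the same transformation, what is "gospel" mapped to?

What's happening: swap the front and back halves of the string, then delete the last character.
For "gospel", step one produces "pelgos"; step two turns that into "pelgo".

pelgo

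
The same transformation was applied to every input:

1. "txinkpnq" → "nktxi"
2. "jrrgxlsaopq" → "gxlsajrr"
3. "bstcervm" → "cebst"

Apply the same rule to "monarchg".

armon

Each output is the input with this applied: delete the last 3 characters, then move the first 3 characters to the end (rotate left by 3).
Applying both steps to "monarchg": "monar", then "armon".
(Check on "bstcervm": → "bstce" → "cebst" ✓)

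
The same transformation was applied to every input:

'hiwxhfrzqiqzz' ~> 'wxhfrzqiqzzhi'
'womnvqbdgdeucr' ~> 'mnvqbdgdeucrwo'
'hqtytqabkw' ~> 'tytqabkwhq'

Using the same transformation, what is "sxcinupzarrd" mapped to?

cinupzarrdsx

The pattern: move the first 2 characters to the end (rotate left by 2).
On "sxcinupzarrd" that produces "cinupzarrdsx".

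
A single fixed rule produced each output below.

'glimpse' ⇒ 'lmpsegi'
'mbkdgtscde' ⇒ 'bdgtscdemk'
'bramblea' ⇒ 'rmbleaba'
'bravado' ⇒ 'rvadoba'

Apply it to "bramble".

Each output is the input with this applied: move the first 2 characters to the end (rotate left by 2), then swap the first and last characters.
"bramble" → "rmbleba".

rmbleba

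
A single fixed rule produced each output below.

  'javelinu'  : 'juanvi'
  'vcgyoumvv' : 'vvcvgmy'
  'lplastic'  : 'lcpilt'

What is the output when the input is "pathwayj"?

The pattern: take characters alternately from the front and the back (1st, last, 2nd, 2nd-last, ...), then delete the last 2 characters.
"pathwayj" → "pjaytahw" → "pjayta".

pjayta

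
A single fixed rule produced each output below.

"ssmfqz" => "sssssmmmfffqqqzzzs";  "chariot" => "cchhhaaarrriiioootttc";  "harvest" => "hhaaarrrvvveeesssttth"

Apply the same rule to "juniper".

jjuuunnniiipppeeerrrj

Looking at the pairs, the operation is to repeat every character 3 times, then move the first character to the end.
Applying both steps to "juniper": "jjjuuunnniiipppeeerrr", then "jjuuunnniiipppeeerrrj".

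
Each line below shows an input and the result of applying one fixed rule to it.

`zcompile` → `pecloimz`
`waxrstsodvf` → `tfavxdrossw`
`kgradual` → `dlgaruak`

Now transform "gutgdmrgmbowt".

The transformation: take characters alternately from the front and the back (1st, last, 2nd, 2nd-last, ...), then swap the first and last characters.
"gutgdmrgmbowt" → "gtuwtogbdmmgr" → "rtuwtogbdmmgg".

rtuwtogbdmmgg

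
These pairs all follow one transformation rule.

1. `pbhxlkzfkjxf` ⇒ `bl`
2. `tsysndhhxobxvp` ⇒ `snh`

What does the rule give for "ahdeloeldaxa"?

hl

Rule — keep one character in every 3, starting at position 2 (positions 2nd, 5th, 8th, ...), then delete the last 2 characters.
So "ahdeloeldaxa" becomes "hl".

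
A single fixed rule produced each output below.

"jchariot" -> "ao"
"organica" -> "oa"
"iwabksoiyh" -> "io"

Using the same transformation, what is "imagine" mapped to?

Looking at the pairs, the operation is to keep one character in every 3, starting at position 1 (positions 1st, 4th, 7th, ...), then keep only the vowels.
On "imagine": the first step gives "ige", and the second then gives "ie".

ie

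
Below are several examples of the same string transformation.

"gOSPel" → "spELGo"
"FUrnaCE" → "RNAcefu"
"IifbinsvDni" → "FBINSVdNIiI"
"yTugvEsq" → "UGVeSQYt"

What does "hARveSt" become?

The pattern: flip the case of every letter, then move the first 2 characters to the end (rotate left by 2).
For "hARveSt", step one produces "HarVEsT"; step two turns that into "rVEsTHa".
(Check on "gOSPel": → "GospEL" → "spELGo" ✓)

rVEsTHa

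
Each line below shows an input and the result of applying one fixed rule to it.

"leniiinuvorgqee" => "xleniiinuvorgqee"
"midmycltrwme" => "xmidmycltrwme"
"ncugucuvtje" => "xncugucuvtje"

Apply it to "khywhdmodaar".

xkhywhdmodaar

The pattern: prepend "x".
So "khywhdmodaar" becomes "xkhywhdmodaar".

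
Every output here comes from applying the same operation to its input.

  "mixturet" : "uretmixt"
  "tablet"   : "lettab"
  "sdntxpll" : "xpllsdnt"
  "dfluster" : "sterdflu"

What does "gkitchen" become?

The pattern: swap the front and back halves of the string.
Applying that to "gkitchen" gives "chengkit".

chengkit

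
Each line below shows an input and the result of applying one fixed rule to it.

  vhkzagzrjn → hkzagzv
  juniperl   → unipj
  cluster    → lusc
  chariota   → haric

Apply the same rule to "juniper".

unij

Each output is the input with this applied: delete the last 3 characters, then move the first character to the end.
Applying both steps to "juniper": "juni", then "unij".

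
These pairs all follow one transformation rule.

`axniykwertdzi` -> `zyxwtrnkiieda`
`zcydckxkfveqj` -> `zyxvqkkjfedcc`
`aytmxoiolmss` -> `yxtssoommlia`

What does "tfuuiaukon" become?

uuutonkifa

Looking at the pairs, the operation is to sort the characters into reverse alphabetical order.
Applying that to "tfuuiaukon" gives "uuutonkifa".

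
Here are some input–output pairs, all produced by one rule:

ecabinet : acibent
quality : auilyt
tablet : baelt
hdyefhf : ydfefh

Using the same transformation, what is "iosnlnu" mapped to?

solnun

Each output is the input with this applied: delete the first character, then swap each adjacent pair of characters (1↔2, 3↔4, ...).
For "iosnlnu", step one produces "osnlnu"; step two turns that into "solnun".
(Check on "quality": → "uality" → "auilyt" ✓)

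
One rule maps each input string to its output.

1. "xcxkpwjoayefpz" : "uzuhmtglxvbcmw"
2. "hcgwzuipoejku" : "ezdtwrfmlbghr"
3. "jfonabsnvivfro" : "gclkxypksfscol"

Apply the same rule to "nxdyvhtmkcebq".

Each output is the input with this applied: shift every letter 3 places backward in the alphabet (wrapping around).
Applying that to "nxdyvhtmkcebq" gives "kuavseqjhzbyn".

kuavseqjhzbyn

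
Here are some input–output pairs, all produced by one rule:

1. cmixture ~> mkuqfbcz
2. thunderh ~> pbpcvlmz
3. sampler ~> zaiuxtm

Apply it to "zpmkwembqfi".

The transformation: move the last character to the front, then shift every letter 8 places forward in the alphabet (wrapping around).
"zpmkwembqfi" → "izpmkwembqf" → "qhxusemujyn".

qhxusemujyn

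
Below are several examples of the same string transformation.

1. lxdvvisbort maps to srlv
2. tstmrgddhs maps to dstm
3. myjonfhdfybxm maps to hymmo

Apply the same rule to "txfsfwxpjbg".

xbts

Rule — keep one character in every 3, starting at position 1 (positions 1st, 4th, 7th, ...), then move the first 2 characters to the end (rotate left by 2).
For "txfsfwxpjbg", step one produces "tsxb"; step two turns that into "xbts".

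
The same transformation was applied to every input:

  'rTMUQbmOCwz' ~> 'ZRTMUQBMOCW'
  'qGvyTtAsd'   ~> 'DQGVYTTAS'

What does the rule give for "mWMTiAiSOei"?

In each case the input is transformed by: move the last character to the front, then convert every letter to uppercase.
On "mWMTiAiSOei": the first step gives "imWMTiAiSOe", and the second then gives "IMWMTIAISOE".

IMWMTIAISOE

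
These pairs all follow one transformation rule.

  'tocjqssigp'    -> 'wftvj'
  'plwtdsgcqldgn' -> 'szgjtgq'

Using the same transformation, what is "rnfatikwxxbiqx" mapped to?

What's happening: shift every letter 3 places forward in the alphabet (wrapping around), then keep every other character starting from the first (positions 1st, 3rd, 5th, ...).
Working it through for "rnfatikwxxbiqx": intermediate "uqidwlnzaaelta", final "uiwnaet".

uiwnaet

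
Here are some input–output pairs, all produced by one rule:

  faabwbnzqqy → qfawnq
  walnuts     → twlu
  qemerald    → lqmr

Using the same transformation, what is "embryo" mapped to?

The transformation: move the last 2 characters to the front (rotate right by 2), then keep every other character starting from the first (positions 1st, 3rd, 5th, ...).
"embryo" → "yoembr" → "yeb".

yeb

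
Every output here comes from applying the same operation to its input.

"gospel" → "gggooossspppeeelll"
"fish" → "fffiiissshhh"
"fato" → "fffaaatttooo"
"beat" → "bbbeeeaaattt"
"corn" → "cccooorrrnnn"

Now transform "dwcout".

In each case the input is transformed by: repeat every character 3 times.
"dwcout" → "dddwwwcccooouuuttt".

dddwwwcccooouuuttt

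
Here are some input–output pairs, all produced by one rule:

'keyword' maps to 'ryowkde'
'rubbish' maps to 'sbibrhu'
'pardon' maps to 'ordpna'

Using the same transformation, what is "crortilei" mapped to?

Each output is the input with this applied: take characters alternately from the front and the back (1st, last, 2nd, 2nd-last, ...), then move the first 3 characters to the end (rotate left by 3).
On "crortilei": the first step gives "cireolrit", and the second then gives "eolritcir".
(Check on "keyword": → "kderyow" → "ryowkde" ✓)

eolritcir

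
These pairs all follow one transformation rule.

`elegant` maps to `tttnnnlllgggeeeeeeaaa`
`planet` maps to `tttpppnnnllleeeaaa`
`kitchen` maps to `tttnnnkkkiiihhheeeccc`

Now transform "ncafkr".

Each output is the input with this applied: sort the characters into reverse alphabetical order, then repeat every character 3 times.
Starting from "ncafkr": after the first operation, "rnkfca"; after the second, "rrrnnnkkkfffcccaaa".

rrrnnnkkkfffcccaaa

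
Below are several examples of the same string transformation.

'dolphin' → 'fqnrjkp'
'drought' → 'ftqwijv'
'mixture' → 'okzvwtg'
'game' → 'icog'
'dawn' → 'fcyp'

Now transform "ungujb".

wpiwld

Each output is the input with this applied: shift every letter 2 places forward in the alphabet (wrapping around).
Applying that to "ungujb" gives "wpiwld".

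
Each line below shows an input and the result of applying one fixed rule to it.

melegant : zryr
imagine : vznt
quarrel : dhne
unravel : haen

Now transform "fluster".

syhf

What's happening: shift every letter 13 places forward in the alphabet (wrapping around) — i.e. ROT13, then keep only the first 4 characters.
"fluster" → "syhfgre" → "syhf".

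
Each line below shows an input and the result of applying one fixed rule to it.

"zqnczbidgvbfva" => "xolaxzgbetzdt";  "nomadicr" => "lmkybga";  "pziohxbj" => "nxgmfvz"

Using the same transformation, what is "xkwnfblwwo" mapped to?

Looking at the pairs, the operation is to delete the last character, then shift every letter 2 places backward in the alphabet (wrapping around).
"xkwnfblwwo" → "xkwnfblww" → "viuldzjuu".
(Check on "nomadicr": → "nomadic" → "lmkybga" ✓)

viuldzjuu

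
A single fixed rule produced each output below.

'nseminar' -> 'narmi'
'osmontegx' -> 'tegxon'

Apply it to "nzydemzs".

Looking at the pairs, the operation is to delete the first 3 characters, then move the first 2 characters to the end (rotate left by 2).
On "nzydemzs": the first step gives "demzs", and the second then gives "mzsde".

mzsde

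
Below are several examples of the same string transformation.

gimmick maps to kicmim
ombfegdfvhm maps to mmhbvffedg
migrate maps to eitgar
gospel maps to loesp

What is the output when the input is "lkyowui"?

The rule is to take characters alternately from the front and the back (1st, last, 2nd, 2nd-last, ...), then delete the first character.
On "lkyowui": the first step gives "likuywo", and the second then gives "ikuywo".

ikuywo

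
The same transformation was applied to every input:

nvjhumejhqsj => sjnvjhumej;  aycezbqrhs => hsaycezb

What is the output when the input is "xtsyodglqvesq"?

The rule is to move the last 2 characters to the front (rotate right by 2), then delete the last 2 characters.
For "xtsyodglqvesq", step one produces "sqxtsyodglqve"; step two turns that into "sqxtsyodglq".

sqxtsyodglq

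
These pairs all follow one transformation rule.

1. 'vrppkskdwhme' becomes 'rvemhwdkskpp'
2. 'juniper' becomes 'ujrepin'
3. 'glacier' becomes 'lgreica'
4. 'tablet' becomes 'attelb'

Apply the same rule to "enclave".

In each case the input is transformed by: move the first 2 characters to the end (rotate left by 2), then reverse the string.
For "enclave" the result is "neevalc".

neevalc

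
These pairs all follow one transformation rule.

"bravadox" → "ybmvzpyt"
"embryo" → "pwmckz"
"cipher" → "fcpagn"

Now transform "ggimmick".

kgaieegk

In each case the input is transformed by: swap the front and back halves of the string, then shift every letter 2 places backward in the alphabet (wrapping around).
"ggimmick" → "mickggim" → "kgaieegk".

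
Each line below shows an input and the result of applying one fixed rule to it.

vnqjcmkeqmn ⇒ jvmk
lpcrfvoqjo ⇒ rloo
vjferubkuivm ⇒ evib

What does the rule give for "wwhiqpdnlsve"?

In each case the input is transformed by: keep one character in every 3, starting at position 1 (positions 1st, 4th, 7th, ...), then swap each adjacent pair of characters (1↔2, 3↔4, ...).
"wwhiqpdnlsve" → "wids" → "iwsd".

iwsd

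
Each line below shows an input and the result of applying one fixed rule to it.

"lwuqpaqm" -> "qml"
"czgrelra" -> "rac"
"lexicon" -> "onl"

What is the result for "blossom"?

The pattern: move the last 2 characters to the front (rotate right by 2), then keep only the first 3 characters.
Working it through for "blossom": intermediate "ombloss", final "omb".

omb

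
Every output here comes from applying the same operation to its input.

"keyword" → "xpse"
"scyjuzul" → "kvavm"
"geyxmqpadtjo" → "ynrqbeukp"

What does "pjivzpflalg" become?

waqgmbmh

What's happening: shift every letter 1 place forward in the alphabet (wrapping around), then delete the first 3 characters.
Starting from "pjivzpflalg": after the first operation, "qkjwaqgmbmh"; after the second, "waqgmbmh".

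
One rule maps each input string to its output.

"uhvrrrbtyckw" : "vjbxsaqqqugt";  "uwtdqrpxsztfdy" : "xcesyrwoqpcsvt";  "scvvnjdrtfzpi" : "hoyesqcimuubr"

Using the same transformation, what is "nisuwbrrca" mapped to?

Rule — shift every letter 1 place backward in the alphabet (wrapping around), then reverse the string.
Applying both steps to "nisuwbrrca": "mhrtvaqqbz", then "zbqqavtrhm".
(Check on "scvvnjdrtfzpi": → "rbuumicqseyoh" → "hoyesqcimuubr" ✓)

zbqqavtrhm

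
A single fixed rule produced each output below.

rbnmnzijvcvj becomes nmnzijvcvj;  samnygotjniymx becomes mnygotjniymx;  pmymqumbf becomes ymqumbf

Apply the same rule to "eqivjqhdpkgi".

ivjqhdpkgi

In each case the input is transformed by: delete the first 2 characters.
On "eqivjqhdpkgi" that produces "ivjqhdpkgi".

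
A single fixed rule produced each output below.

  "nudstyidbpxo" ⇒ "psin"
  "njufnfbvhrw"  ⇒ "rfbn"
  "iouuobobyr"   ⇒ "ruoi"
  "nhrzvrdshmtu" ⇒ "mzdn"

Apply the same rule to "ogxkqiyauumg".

ukyo

Looking at the pairs, the operation is to keep one character in every 3, starting at position 1 (positions 1st, 4th, 7th, ...), then swap the first and last characters.
On "ogxkqiyauumg": the first step gives "okyu", and the second then gives "ukyo".
(Check on "iouuobobyr": → "iuor" → "ruoi" ✓)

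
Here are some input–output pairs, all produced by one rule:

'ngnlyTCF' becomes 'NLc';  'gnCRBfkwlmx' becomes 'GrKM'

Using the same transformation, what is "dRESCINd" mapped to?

Looking at the pairs, the operation is to keep one character in every 3, starting at position 1 (positions 1st, 4th, 7th, ...), then flip the case of every letter.
Working it through for "dRESCINd": intermediate "dSN", final "Dsn".

Dsn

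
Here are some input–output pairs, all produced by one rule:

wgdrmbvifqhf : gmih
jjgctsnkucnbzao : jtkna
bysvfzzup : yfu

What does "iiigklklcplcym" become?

ikllm

Rule — keep one character in every 3, starting at position 2 (positions 2nd, 5th, 8th, ...).
"iiigklklcplcym" → "ikllm".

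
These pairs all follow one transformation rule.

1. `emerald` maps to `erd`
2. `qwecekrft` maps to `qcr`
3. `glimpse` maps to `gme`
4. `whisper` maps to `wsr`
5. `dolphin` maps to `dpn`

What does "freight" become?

fit

The rule is to keep one character in every 3, starting at position 1 (positions 1st, 4th, 7th, ...).
For "freight" the result is "fit".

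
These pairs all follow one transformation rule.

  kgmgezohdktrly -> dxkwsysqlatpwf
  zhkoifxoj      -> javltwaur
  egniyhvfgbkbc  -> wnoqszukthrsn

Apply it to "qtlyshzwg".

What's happening: shift every letter 12 places forward in the alphabet (wrapping around), then move the last 3 characters to the front (rotate right by 3).
Starting from "qtlyshzwg": after the first operation, "cfxketlis"; after the second, "liscfxket".

liscfxket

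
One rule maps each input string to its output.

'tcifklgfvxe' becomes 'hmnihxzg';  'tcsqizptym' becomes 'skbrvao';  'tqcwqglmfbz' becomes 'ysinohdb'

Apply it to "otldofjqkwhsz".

fqhlsmyjub

The rule is to shift every letter 2 places forward in the alphabet (wrapping around), then delete the first 3 characters.
Doing the same to "otldofjqkwhsz": "fqhlsmyjub".
(Check on "tqcwqglmfbz": → "vseysinohdb" → "ysinohdb" ✓)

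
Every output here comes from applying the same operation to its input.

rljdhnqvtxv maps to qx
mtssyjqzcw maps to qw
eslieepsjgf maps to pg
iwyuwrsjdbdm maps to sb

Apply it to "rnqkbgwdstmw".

wt

In each case the input is transformed by: keep one character in every 3, starting at position 1 (positions 1st, 4th, 7th, ...), then delete the first 2 characters.
For "rnqkbgwdstmw", step one produces "rkwt"; step two turns that into "wt".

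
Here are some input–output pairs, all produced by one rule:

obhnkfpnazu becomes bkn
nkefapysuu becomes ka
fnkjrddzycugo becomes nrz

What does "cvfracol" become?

va

What's happening: keep one character in every 3, starting at position 2 (positions 2nd, 5th, 8th, ...), then delete the last character.
"cvfracol" → "val" → "va".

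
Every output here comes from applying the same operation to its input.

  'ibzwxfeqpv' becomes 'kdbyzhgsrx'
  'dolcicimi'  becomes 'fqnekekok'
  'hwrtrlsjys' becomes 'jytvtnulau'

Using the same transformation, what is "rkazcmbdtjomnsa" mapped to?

Looking at the pairs, the operation is to shift every letter 2 places forward in the alphabet (wrapping around).
Applying that to "rkazcmbdtjomnsa" gives "tmcbeodfvlqopuc".

tmcbeodfvlqopuc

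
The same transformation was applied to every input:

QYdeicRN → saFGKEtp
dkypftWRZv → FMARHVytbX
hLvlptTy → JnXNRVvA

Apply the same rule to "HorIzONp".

What's happening: flip the case of every letter, then shift every letter 2 places forward in the alphabet (wrapping around).
Applying both steps to "HorIzONp": "hORiZonP", then "jQTkBqpR".
(Check on "dkypftWRZv": → "DKYPFTwrzV" → "FMARHVytbX" ✓)

jQTkBqpR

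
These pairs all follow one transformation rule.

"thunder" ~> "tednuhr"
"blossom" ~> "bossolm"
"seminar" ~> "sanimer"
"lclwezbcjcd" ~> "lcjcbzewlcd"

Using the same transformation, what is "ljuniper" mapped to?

lepinujr

The pattern: swap the first and last characters, then reverse the string.
Working it through for "ljuniper": intermediate "rjunipel", final "lepinujr".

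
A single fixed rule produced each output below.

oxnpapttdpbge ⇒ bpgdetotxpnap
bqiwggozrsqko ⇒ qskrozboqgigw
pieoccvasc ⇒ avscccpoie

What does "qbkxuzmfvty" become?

In each case the input is transformed by: move the last 3 characters to the front (rotate right by 3), then take characters alternately from the front and the back (1st, last, 2nd, 2nd-last, ...).
Working it through for "qbkxuzmfvty": intermediate "vtyqbkxuzmf", final "vftmyzqubxk".

vftmyzqubxk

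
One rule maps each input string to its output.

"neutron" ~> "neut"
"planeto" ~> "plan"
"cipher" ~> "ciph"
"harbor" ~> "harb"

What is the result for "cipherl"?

The rule is to keep only the first 4 characters.
Doing the same to "cipherl": "ciph".

ciph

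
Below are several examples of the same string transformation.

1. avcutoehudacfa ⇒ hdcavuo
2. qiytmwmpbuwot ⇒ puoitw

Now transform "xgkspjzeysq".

esgsj

In each case the input is transformed by: keep every other character starting from the second (positions 2nd, 4th, 6th, ...), then move the first 3 characters to the end (rotate left by 3).
For "xgkspjzeysq", step one produces "gsjes"; step two turns that into "esgsj".
(Check on "qiytmwmpbuwot": → "itwpuo" → "puoitw" ✓)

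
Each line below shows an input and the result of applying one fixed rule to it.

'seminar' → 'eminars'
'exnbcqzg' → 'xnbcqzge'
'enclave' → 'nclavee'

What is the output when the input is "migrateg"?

Rule — move the first character to the end.
Doing the same to "migrateg": "igrategm".

igrategm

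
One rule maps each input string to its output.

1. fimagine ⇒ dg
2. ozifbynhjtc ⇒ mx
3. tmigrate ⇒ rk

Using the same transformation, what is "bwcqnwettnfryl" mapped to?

zu

In each case the input is transformed by: shift every letter 2 places backward in the alphabet (wrapping around), then keep only the first 2 characters.
For "bwcqnwettnfryl", step one produces "zuaolucrrldpwj"; step two turns that into "zu".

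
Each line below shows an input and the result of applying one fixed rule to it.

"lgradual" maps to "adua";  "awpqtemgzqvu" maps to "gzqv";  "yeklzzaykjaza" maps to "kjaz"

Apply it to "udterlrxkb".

The rule is to move the last character to the front, then keep only the last 4 characters.
Working it through for "udterlrxkb": intermediate "budterlrxk", final "lrxk".

lrxk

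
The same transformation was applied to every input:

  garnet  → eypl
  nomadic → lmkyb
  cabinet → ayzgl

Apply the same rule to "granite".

epylg

The pattern: delete the last 2 characters, then shift every letter 2 places backward in the alphabet (wrapping around).
Working it through for "granite": intermediate "grani", final "epylg".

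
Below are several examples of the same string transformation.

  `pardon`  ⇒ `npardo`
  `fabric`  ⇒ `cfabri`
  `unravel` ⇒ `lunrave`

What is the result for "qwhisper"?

The transformation: move the last character to the front.
Applying that to "qwhisper" gives "rqwhispe".

rqwhispe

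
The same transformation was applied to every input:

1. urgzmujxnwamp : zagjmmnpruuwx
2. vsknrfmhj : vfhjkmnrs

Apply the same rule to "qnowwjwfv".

wfjnoqvww

Rule — sort the characters into alphabetical order, then move the last character to the front.
For "qnowwjwfv", step one produces "fjnoqvwww"; step two turns that into "wfjnoqvww".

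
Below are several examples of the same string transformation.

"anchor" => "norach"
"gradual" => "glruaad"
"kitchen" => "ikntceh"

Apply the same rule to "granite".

The rule is to sort the characters into alphabetical order, then move the first 3 characters to the end (rotate left by 3).
Working it through for "granite": intermediate "aeginrt", final "inrtaeg".
(Check on "gradual": → "aadglru" → "glruaad" ✓)

inrtaeg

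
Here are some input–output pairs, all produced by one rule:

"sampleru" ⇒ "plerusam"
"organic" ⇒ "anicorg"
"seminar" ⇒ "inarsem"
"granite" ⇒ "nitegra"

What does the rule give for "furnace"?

nacefur

The transformation: move the first 3 characters to the end (rotate left by 3).
Applying that to "furnace" gives "nacefur".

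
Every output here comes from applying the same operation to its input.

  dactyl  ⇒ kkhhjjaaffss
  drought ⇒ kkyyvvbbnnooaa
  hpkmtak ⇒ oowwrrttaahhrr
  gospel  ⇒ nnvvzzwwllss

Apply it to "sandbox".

zzhhuukkiivvee

Rule — double every character, then shift every letter 7 places forward in the alphabet (wrapping around).
For "sandbox", step one produces "ssaannddbbooxx"; step two turns that into "zzhhuukkiivvee".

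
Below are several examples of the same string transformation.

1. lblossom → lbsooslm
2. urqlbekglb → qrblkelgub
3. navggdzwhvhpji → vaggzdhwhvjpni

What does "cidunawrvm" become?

dinuwavrcm

Rule — move the first character to the end, then swap each adjacent pair of characters (1↔2, 3↔4, ...).
"cidunawrvm" → "idunawrvmc" → "dinuwavrcm".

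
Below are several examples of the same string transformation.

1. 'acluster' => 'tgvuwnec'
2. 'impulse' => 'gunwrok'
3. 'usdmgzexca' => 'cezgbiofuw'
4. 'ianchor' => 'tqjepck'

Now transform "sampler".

Rule — reverse the string, then shift every letter 2 places forward in the alphabet (wrapping around).
Applying both steps to "sampler": "relpmas", then "tgnrocu".
(Check on "acluster": → "retsulca" → "tgvuwnec" ✓)

tgnrocu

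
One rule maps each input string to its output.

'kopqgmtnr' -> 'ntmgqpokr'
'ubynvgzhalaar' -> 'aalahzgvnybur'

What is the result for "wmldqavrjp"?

jrvaqdlmwp

In each case the input is transformed by: reverse the string, then move the first character to the end.
Applying both steps to "wmldqavrjp": "pjrvaqdlmw", then "jrvaqdlmwp".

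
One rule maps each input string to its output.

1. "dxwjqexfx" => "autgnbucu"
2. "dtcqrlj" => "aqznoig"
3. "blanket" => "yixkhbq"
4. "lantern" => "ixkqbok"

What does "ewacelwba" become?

Looking at the pairs, the operation is to shift every letter 3 places backward in the alphabet (wrapping around).
"ewacelwba" → "btxzbityx".

btxzbityx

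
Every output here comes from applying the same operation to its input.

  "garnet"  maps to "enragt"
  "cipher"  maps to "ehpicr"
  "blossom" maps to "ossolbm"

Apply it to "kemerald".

laremekd

In each case the input is transformed by: move the last character to the front, then reverse the string.
Doing the same to "kemerald": "laremekd".
(Check on "cipher": → "rciphe" → "ehpicr" ✓)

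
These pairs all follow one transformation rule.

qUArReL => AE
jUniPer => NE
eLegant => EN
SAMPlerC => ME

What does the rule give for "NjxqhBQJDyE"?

XBD

Rule — keep one character in every 3, starting at position 3 (positions 3rd, 6th, 9th, ...), then convert every letter to uppercase.
For "NjxqhBQJDyE", step one produces "xBD"; step two turns that into "XBD".
(Check on "qUArReL": → "Ae" → "AE" ✓)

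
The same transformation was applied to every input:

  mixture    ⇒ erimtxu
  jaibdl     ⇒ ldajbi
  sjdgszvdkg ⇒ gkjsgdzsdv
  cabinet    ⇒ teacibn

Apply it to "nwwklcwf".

The pattern: move the last 2 characters to the front (rotate right by 2), then swap each adjacent pair of characters (1↔2, 3↔4, ...).
For "nwwklcwf", step one produces "wfnwwklc"; step two turns that into "fwwnkwcl".
(Check on "mixture": → "remixtu" → "erimtxu" ✓)

fwwnkwcl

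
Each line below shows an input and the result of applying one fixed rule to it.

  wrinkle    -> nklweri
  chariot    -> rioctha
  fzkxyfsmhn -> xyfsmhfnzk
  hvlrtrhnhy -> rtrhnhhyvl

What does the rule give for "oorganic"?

ganiocor

What's happening: swap the first and last characters, then move the first 3 characters to the end (rotate left by 3).
Doing the same to "oorganic": "ganiocor".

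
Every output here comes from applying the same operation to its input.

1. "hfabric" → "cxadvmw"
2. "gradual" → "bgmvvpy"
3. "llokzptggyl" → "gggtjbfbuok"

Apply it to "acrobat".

voxvmwj

In each case the input is transformed by: take characters alternately from the front and the back (1st, last, 2nd, 2nd-last, ...), then shift every letter 5 places backward in the alphabet (wrapping around).
Applying both steps to "acrobat": "atcarbo", then "voxvmwj".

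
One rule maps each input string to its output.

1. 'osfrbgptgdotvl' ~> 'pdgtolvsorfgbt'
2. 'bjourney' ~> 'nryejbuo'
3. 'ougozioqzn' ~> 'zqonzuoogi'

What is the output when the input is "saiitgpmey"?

tmpyeasiig

Looking at the pairs, the operation is to swap each adjacent pair of characters (1↔2, 3↔4, ...), then swap the front and back halves of the string.
On "saiitgpmey": the first step gives "asiigtmpye", and the second then gives "tmpyeasiig".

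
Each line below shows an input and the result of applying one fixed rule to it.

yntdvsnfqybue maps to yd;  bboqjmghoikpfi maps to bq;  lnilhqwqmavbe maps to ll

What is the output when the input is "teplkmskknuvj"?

tl

Looking at the pairs, the operation is to keep one character in every 3, starting at position 1 (positions 1st, 4th, 7th, ...), then delete the last 3 characters.
"teplkmskknuvj" → "tlsnj" → "tl".
(Check on "yntdvsnfqybue": → "ydnye" → "yd" ✓)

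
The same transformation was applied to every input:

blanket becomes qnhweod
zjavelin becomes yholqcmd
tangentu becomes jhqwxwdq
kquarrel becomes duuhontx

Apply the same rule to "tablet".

ohwwde

The pattern: shift every letter 3 places forward in the alphabet (wrapping around), then move the first 3 characters to the end (rotate left by 3).
"tablet" → "ohwwde".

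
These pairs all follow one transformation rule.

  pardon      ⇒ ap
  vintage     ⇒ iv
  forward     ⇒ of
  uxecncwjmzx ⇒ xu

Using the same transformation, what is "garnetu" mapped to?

Looking at the pairs, the operation is to reverse the string, then keep only the last 2 characters.
So "garnetu" becomes "ag".

ag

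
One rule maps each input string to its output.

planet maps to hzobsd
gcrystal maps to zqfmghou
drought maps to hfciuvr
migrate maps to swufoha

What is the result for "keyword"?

Looking at the pairs, the operation is to shift every letter 12 places backward in the alphabet (wrapping around), then swap the first and last characters.
"keyword" → "ysmkcfr" → "rsmkcfy".

rsmkcfy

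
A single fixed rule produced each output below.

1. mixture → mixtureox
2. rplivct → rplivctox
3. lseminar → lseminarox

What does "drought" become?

droughtox

What's happening: append "ox".
So "drought" becomes "droughtox".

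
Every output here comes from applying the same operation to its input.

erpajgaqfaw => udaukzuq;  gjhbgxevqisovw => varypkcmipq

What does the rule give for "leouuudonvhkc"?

oooxihpbew

Looking at the pairs, the operation is to shift every letter 6 places backward in the alphabet (wrapping around), then delete the first 3 characters.
Applying both steps to "leouuudonvhkc": "fyioooxihpbew", then "oooxihpbew".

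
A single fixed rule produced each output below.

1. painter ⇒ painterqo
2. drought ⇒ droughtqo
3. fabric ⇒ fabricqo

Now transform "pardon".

pardonqo

What's happening: append "qo".
On "pardon" that produces "pardonqo".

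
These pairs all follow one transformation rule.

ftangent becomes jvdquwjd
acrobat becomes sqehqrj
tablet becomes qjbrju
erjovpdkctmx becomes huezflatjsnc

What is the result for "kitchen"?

The rule is to shift every letter 10 places backward in the alphabet (wrapping around), then swap each adjacent pair of characters (1↔2, 3↔4, ...).
Applying both steps to "kitchen": "ayjsxud", then "yasjuxd".

yasjuxd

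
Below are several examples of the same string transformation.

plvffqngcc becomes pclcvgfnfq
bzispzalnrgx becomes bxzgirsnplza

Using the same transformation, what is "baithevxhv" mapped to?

The rule is to take characters alternately from the front and the back (1st, last, 2nd, 2nd-last, ...).
On "baithevxhv" that produces "bvahixtvhe".

bvahixtvhe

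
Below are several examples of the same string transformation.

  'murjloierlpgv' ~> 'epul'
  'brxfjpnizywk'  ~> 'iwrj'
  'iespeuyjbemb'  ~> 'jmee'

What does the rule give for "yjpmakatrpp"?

Rule — keep one character in every 3, starting at position 2 (positions 2nd, 5th, 8th, ...), then move the last 2 characters to the front (rotate right by 2).
For "yjpmakatrpp" the result is "tpja".

tpja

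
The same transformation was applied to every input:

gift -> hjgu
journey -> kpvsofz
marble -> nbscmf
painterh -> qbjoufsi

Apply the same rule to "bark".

What's happening: shift every letter 1 place forward in the alphabet (wrapping around).
Applying that to "bark" gives "cbsl".

cbsl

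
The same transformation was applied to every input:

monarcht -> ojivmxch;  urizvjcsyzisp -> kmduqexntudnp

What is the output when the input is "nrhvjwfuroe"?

In each case the input is transformed by: swap the first and last characters, then shift every letter 5 places backward in the alphabet (wrapping around).
On "nrhvjwfuroe": the first step gives "erhvjwfuron", and the second then gives "zmcqerapmji".

zmcqerapmji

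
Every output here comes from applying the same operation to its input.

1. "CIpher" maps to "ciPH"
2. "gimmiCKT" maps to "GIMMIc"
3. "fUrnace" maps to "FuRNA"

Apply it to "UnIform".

uNiFO

Looking at the pairs, the operation is to delete the last 2 characters, then flip the case of every letter.
Working it through for "UnIform": intermediate "UnIfo", final "uNiFO".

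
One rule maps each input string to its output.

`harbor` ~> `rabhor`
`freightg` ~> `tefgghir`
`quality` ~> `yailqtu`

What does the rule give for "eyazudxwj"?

zadejuwxy

The pattern: sort the characters into alphabetical order, then move the last character to the front.
For "eyazudxwj", step one produces "adejuwxyz"; step two turns that into "zadejuwxy".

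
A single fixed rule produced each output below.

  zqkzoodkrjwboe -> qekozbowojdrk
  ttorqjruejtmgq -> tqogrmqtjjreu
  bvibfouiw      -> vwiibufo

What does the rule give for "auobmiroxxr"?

uroxbxmoir

Each output is the input with this applied: delete the first character, then take characters alternately from the front and the back (1st, last, 2nd, 2nd-last, ...).
Applying both steps to "auobmiroxxr": "uobmiroxxr", then "uroxbxmoir".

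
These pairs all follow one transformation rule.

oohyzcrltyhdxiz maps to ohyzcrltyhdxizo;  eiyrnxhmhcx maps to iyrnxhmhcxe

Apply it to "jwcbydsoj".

Rule — move the first character to the end.
Doing the same to "jwcbydsoj": "wcbydsojj".

wcbydsojj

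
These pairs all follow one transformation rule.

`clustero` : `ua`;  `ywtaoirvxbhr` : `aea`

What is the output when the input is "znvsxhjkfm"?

Rule — shift every letter 9 places forward in the alphabet (wrapping around), then keep only the vowels.
Working it through for "znvsxhjkfm": intermediate "iwebgqstov", final "ieo".

ieo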